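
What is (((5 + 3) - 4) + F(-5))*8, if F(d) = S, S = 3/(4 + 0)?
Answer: 38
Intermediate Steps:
S = ¾ (S = 3/4 = 3*(¼) = ¾ ≈ 0.75000)
F(d) = ¾
(((5 + 3) - 4) + F(-5))*8 = (((5 + 3) - 4) + ¾)*8 = ((8 - 4) + ¾)*8 = (4 + ¾)*8 = (19/4)*8 = 38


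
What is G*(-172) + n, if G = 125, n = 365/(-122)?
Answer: -2623365/122 ≈ -21503.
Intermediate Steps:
n = -365/122 (n = 365*(-1/122) = -365/122 ≈ -2.9918)
G*(-172) + n = 125*(-172) - 365/122 = -21500 - 365/122 = -2623365/122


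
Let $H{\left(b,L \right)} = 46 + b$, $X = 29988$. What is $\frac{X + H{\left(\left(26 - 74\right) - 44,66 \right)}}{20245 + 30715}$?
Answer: $\frac{14971}{25480} \approx 0.58756$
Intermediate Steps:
$\frac{X + H{\left(\left(26 - 74\right) - 44,66 \right)}}{20245 + 30715} = \frac{29988 + \left(46 + \left(\left(26 - 74\right) - 44\right)\right)}{20245 + 30715} = \frac{29988 + \left(46 - 92\right)}{50960} = \left(29988 + \left(46 - 92\right)\right) \frac{1}{50960} = \left(29988 - 46\right) \frac{1}{50960} = 29942 \cdot \frac{1}{50960} = \frac{14971}{25480}$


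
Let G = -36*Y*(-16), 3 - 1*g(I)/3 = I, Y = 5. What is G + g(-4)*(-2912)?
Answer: -58272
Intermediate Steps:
g(I) = 9 - 3*I
G = 2880 (G = -36*5*(-16) = -180*(-16) = 2880)
G + g(-4)*(-2912) = 2880 + (9 - 3*(-4))*(-2912) = 2880 + (9 + 12)*(-2912) = 2880 + 21*(-2912) = 2880 - 61152 = -58272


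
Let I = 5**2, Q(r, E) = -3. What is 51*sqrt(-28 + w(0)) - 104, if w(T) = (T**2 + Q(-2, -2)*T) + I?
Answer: -104 + 51*I*sqrt(3) ≈ -104.0 + 88.335*I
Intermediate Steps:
I = 25
w(T) = 25 + T**2 - 3*T (w(T) = (T**2 - 3*T) + 25 = 25 + T**2 - 3*T)
51*sqrt(-28 + w(0)) - 104 = 51*sqrt(-28 + (25 + 0**2 - 3*0)) - 104 = 51*sqrt(-28 + (25 + 0 + 0)) - 104 = 51*sqrt(-28 + 25) - 104 = 51*sqrt(-3) - 104 = 51*(I*sqrt(3)) - 104 = 51*I*sqrt(3) - 104 = -104 + 51*I*sqrt(3)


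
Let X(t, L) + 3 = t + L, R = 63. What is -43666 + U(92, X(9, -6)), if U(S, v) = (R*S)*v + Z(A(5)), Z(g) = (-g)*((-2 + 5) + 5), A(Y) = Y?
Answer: -43706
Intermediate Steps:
X(t, L) = -3 + L + t (X(t, L) = -3 + (t + L) = -3 + (L + t) = -3 + L + t)
Z(g) = -8*g (Z(g) = (-g)*(3 + 5) = -g*8 = -8*g)
U(S, v) = -40 + 63*S*v (U(S, v) = (63*S)*v - 8*5 = 63*S*v - 40 = -40 + 63*S*v)
-43666 + U(92, X(9, -6)) = -43666 + (-40 + 63*92*(-3 - 6 + 9)) = -43666 + (-40 + 63*92*0) = -43666 + (-40 + 0) = -43666 - 40 = -43706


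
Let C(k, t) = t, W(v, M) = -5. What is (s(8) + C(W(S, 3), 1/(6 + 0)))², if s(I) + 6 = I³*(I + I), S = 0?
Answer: 2412479689/36 ≈ 6.7013e+7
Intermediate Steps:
s(I) = -6 + 2*I⁴ (s(I) = -6 + I³*(I + I) = -6 + I³*(2*I) = -6 + 2*I⁴)
(s(8) + C(W(S, 3), 1/(6 + 0)))² = ((-6 + 2*8⁴) + 1/(6 + 0))² = ((-6 + 2*4096) + 1/6)² = ((-6 + 8192) + ⅙)² = (8186 + ⅙)² = (49117/6)² = 2412479689/36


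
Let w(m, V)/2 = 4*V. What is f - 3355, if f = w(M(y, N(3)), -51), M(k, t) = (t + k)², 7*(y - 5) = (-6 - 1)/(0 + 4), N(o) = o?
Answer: -3763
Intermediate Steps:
y = 19/4 (y = 5 + ((-6 - 1)/(0 + 4))/7 = 5 + (-7/4)/7 = 5 + (-7*¼)/7 = 5 + (⅐)*(-7/4) = 5 - ¼ = 19/4 ≈ 4.7500)
M(k, t) = (k + t)²
w(m, V) = 8*V (w(m, V) = 2*(4*V) = 8*V)
f = -408 (f = 8*(-51) = -408)
f - 3355 = -408 - 3355 = -3763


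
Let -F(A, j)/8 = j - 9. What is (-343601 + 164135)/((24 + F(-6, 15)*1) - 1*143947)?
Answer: 179466/143971 ≈ 1.2465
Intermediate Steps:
F(A, j) = 72 - 8*j (F(A, j) = -8*(j - 9) = -8*(-9 + j) = 72 - 8*j)
(-343601 + 164135)/((24 + F(-6, 15)*1) - 1*143947) = (-343601 + 164135)/((24 + (72 - 8*15)*1) - 1*143947) = -179466/((24 + (72 - 120)*1) - 143947) = -179466/((24 - 48*1) - 143947) = -179466/((24 - 48) - 143947) = -179466/(-24 - 143947) = -179466/(-143971) = -179466*(-1/143971) = 179466/143971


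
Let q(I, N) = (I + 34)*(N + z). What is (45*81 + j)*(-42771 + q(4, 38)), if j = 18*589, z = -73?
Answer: -628306947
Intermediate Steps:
q(I, N) = (-73 + N)*(34 + I) (q(I, N) = (I + 34)*(N - 73) = (34 + I)*(-73 + N) = (-73 + N)*(34 + I))
j = 10602
(45*81 + j)*(-42771 + q(4, 38)) = (45*81 + 10602)*(-42771 + (-2482 - 73*4 + 34*38 + 4*38)) = (3645 + 10602)*(-42771 + (-2482 - 292 + 1292 + 152)) = 14247*(-42771 - 1330) = 14247*(-44101) = -628306947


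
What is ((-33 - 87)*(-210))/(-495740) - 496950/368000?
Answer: -36518799/26061760 ≈ -1.4012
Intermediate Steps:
((-33 - 87)*(-210))/(-495740) - 496950/368000 = -120*(-210)*(-1/495740) - 496950*1/368000 = 25200*(-1/495740) - 9939/7360 = -180/3541 - 9939/7360 = -36518799/26061760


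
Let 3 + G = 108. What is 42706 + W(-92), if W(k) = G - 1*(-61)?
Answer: 42872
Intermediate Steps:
G = 105 (G = -3 + 108 = 105)
W(k) = 166 (W(k) = 105 - 1*(-61) = 105 + 61 = 166)
42706 + W(-92) = 42706 + 166 = 42872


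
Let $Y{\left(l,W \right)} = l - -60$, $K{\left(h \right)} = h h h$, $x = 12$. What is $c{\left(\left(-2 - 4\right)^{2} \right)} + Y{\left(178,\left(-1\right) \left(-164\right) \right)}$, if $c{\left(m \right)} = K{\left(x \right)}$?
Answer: $1966$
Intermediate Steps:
$K{\left(h \right)} = h^{3}$ ($K{\left(h \right)} = h^{2} h = h^{3}$)
$Y{\left(l,W \right)} = 60 + l$ ($Y{\left(l,W \right)} = l + 60 = 60 + l$)
$c{\left(m \right)} = 1728$ ($c{\left(m \right)} = 12^{3} = 1728$)
$c{\left(\left(-2 - 4\right)^{2} \right)} + Y{\left(178,\left(-1\right) \left(-164\right) \right)} = 1728 + \left(60 + 178\right) = 1728 + 238 = 1966$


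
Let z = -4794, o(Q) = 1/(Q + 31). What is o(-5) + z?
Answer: -124643/26 ≈ -4794.0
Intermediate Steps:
o(Q) = 1/(31 + Q)
o(-5) + z = 1/(31 - 5) - 4794 = 1/26 - 4794 = -124643/26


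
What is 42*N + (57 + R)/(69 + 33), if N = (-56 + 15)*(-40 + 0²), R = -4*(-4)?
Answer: 7025833/102 ≈ 68881.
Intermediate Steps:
R = 16
N = 1640 (N = -41*(-40 + 0) = -41*(-40) = 1640)
42*N + (57 + R)/(69 + 33) = 42*1640 + (57 + 16)/(69 + 33) = 68880 + 73/102 = 7025833/102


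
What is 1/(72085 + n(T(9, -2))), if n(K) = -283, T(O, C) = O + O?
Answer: 1/71802 ≈ 1.3927e-5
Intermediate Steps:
T(O, C) = 2*O
1/(72085 + n(T(9, -2))) = 1/(72085 - 283) = 1/71802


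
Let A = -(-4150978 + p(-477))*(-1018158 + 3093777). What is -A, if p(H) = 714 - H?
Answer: -8613376743153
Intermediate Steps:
A = 8613376743153 (A = -(-4150978 + (714 - 1*(-477)))*(-1018158 + 3093777) = -(-4150978 + (714 + 477))*2075619 = -(-4150978 + 1191)*2075619 = -(-4149787)*2075619 = -1*(-8613376743153) = 8613376743153)
-A = -1*8613376743153 = -8613376743153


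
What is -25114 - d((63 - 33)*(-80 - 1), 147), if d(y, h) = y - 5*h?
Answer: -21949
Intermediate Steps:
-25114 - d((63 - 33)*(-80 - 1), 147) = -25114 - ((63 - 33)*(-80 - 1) - 5*147) = -25114 - (30*(-81) - 735) = -25114 - (-2430 - 735) = -25114 - 1*(-3165) = -25114 + 3165 = -21949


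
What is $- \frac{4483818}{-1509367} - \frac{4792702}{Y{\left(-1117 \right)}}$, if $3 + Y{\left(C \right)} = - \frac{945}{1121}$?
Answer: $\frac{4054636525458829}{3251176518} \approx 1.2471 \cdot 10^{6}$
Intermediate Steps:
$Y{\left(C \right)} = - \frac{4308}{1121}$ ($Y{\left(C \right)} = -3 - \frac{945}{1121} = - \frac{4308}{1121}$)
$- \frac{4483818}{-1509367} - \frac{4792702}{Y{\left(-1117 \right)}} = - \frac{4483818}{-1509367} - \frac{4792702}{- \frac{4308}{1121}} = \left(-4483818\right) \left(- \frac{1}{1509367}\right) - - \frac{2686309471}{2154} = \frac{4483818}{1509367} + \frac{2686309471}{2154} = \frac{4054636525458829}{3251176518}$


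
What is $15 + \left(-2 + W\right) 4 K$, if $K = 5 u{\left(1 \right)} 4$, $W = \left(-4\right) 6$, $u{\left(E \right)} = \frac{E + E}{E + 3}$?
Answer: $-1025$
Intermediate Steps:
$u{\left(E \right)} = \frac{2 E}{3 + E}$
$W = -24$
$K = 10$ ($K = 5 \cdot 2 \cdot 1 \frac{1}{3 + 1} \cdot 4 = 5 \cdot 2 \cdot 1 \cdot \frac{1}{4} \cdot 4 = 5 \cdot \frac{1}{2} \cdot 4 = \frac{5}{2} \cdot 4 = 10$)
$15 + \left(-2 + W\right) 4 K = 15 + \left(-2 - 24\right) 4 \cdot 10 = 15 + \left(-26\right) 4 \cdot 10 = 15 - 1040 = -1025$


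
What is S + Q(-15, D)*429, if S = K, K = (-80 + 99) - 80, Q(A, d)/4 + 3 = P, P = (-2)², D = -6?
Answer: 1655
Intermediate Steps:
P = 4
Q(A, d) = 4 (Q(A, d) = -12 + 4*4 = -12 + 16 = 4)
K = -61 (K = 19 - 80 = -61)
S = -61
S + Q(-15, D)*429 = -61 + 4*429 = -61 + 1716 = 1655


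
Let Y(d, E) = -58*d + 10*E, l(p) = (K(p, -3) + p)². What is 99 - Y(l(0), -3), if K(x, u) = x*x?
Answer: 129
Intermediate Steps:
K(x, u) = x²
l(p) = (p + p²)² (l(p) = (p² + p)² = (p + p²)²)
99 - Y(l(0), -3) = 99 - (-58*0²*(1 + 0)² + 10*(-3)) = 99 - (-0*1² - 30) = 99 - (-0 - 30) = 99 - (-58*0 - 30) = 99 - (0 - 30) = 99 - 1*(-30) = 99 + 30 = 129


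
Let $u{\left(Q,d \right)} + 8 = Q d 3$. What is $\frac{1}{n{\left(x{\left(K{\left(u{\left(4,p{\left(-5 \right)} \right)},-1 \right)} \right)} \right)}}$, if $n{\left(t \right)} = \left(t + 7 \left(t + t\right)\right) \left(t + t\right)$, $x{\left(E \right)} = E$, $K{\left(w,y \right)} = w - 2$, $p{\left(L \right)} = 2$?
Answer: $\frac{1}{5880} \approx 0.00017007$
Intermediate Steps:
$u{\left(Q,d \right)} = -8 + 3 Q d$ ($u{\left(Q,d \right)} = -8 + Q d 3 = -8 + 3 Q d$)
$K{\left(w,y \right)} = -2 + w$
$n{\left(t \right)} = 30 t^{2}$ ($n{\left(t \right)} = \left(t + 7 \cdot 2 t\right) 2 t = \left(t + 14 t\right) 2 t = 15 t 2 t = 30 t^{2}$)
$\frac{1}{n{\left(x{\left(K{\left(u{\left(4,p{\left(-5 \right)} \right)},-1 \right)} \right)} \right)}} = \frac{1}{30 \left(-2 - \left(8 - 24\right)\right)^{2}} = \frac{1}{30 \left(-2 + \left(-8 + 24\right)\right)^{2}} = \frac{1}{30 \left(-2 + 16\right)^{2}} = \frac{1}{30 \cdot 14^{2}} = \frac{1}{30 \cdot 196} = \frac{1}{5880}$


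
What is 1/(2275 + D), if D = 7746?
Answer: 1/10021 ≈ 9.9790e-5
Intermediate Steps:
1/(2275 + D) = 1/(2275 + 7746) = 1/10021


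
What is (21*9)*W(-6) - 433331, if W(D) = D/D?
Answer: -433142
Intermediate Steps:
W(D) = 1
(21*9)*W(-6) - 433331 = (21*9)*1 - 433331 = 189*1 - 433331 = 189 - 433331 = -433142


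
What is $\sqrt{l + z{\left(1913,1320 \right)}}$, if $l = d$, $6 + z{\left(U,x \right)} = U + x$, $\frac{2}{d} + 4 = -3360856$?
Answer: $\frac{\sqrt{9112547764591870}}{1680430} \approx 56.807$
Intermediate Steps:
$d = - \frac{1}{1680430}$ ($d = \frac{2}{-4 - 3360856} = \frac{2}{-3360860} = 2 \left(- \frac{1}{3360860}\right) = - \frac{1}{1680430} \approx -5.9509 \cdot 10^{-7}$)
$z{\left(U,x \right)} = -6 + U + x$ ($z{\left(U,x \right)} = -6 + \left(U + x\right) = -6 + U + x$)
$l = - \frac{1}{1680430} \approx -5.9509 \cdot 10^{-7}$
$\sqrt{l + z{\left(1913,1320 \right)}} = \sqrt{- \frac{1}{1680430} + \left(-6 + 1913 + 1320\right)} = \sqrt{- \frac{1}{1680430} + 3227} = \sqrt{\frac{5422747609}{1680430}} = \frac{\sqrt{9112547764591870}}{1680430}$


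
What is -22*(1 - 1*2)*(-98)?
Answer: -2156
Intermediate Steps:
-22*(1 - 1*2)*(-98) = -22*(1 - 2)*(-98) = -22*(-1)*(-98) = 22*(-98) = -2156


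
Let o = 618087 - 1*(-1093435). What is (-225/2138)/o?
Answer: -225/3659234036 ≈ -6.1488e-8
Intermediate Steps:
o = 1711522 (o = 618087 + 1093435 = 1711522)
(-225/2138)/o = -225/2138/1711522 = -225*1/2138*(1/1711522) = -225/2138*1/1711522 = -225/3659234036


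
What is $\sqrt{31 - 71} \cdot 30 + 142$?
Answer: $142 + 60 i \sqrt{10} \approx 142.0 + 189.74 i$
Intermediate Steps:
$\sqrt{31 - 71} \cdot 30 + 142 = \sqrt{-40} \cdot 30 + 142 = 2 i \sqrt{10} \cdot 30 + 142 = 60 i \sqrt{10} + 142 = 142 + 60 i \sqrt{10}$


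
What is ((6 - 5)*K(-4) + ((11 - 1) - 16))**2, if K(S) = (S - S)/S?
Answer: 36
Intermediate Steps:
K(S) = 0 (K(S) = 0/S = 0)
((6 - 5)*K(-4) + ((11 - 1) - 16))**2 = ((6 - 5)*0 + ((11 - 1) - 16))**2 = (1*0 + (10 - 16))**2 = (0 - 6)**2 = (-6)**2 = 36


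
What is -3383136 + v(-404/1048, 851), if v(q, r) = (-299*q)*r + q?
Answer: -430341192/131 ≈ -3.2850e+6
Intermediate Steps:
v(q, r) = q - 299*q*r (v(q, r) = -299*q*r + q = q - 299*q*r)
-3383136 + v(-404/1048, 851) = -3383136 + (-404/1048)*(1 - 299*851) = -3383136 + (-404*1/1048)*(1 - 254449) = -3383136 - 101/262*(-254448) = -3383136 + 12849624/131 = -430341192/131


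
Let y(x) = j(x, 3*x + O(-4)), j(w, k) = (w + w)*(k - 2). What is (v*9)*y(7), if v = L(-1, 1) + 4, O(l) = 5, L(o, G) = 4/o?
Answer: 0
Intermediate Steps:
j(w, k) = 2*w*(-2 + k) (j(w, k) = (2*w)*(-2 + k) = 2*w*(-2 + k))
y(x) = 2*x*(3 + 3*x) (y(x) = 2*x*(-2 + (3*x + 5)) = 2*x*(-2 + (5 + 3*x)) = 2*x*(3 + 3*x))
v = 0 (v = 4/(-1) + 4 = 4*(-1) + 4 = -4 + 4 = 0)
(v*9)*y(7) = (0*9)*(6*7*(1 + 7)) = 0*(6*7*8) = 0*336 = 0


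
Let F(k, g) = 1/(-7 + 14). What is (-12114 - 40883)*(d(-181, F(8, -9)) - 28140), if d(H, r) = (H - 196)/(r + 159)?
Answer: 1661487695203/1114 ≈ 1.4915e+9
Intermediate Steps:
F(k, g) = ⅐ (F(k, g) = 1/7 = ⅐)
d(H, r) = (-196 + H)/(159 + r)
(-12114 - 40883)*(d(-181, F(8, -9)) - 28140) = (-12114 - 40883)*((-196 - 181)/(159 + ⅐) - 28140) = -52997*(-377/(1114/7) - 28140) = -52997*((7/1114)*(-377) - 28140) = -52997*(-2639/1114 - 28140) = -52997*(-31350599/1114) = 1661487695203/1114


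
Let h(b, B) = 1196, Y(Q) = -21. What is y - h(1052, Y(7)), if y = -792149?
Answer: -793345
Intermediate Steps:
y - h(1052, Y(7)) = -792149 - 1*1196 = -792149 - 1196 = -793345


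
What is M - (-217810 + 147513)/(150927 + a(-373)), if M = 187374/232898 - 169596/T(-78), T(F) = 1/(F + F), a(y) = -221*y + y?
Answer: 717806975250883510/27131103163 ≈ 2.6457e+7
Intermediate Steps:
a(y) = -220*y
T(F) = 1/(2*F)
M = 3080888491911/116449 (M = 187374/232898 - 169596/((½)/(-78)) = 187374*(1/232898) - 169596/((½)*(-1/78)) = 93687/116449 - 169596/(-1/156) = 93687/116449 - 169596*(-156) = 93687/116449 + 26456976 = 3080888491911/116449 ≈ 2.6457e+7)
M - (-217810 + 147513)/(150927 + a(-373)) = 3080888491911/116449 - (-217810 + 147513)/(150927 - 220*(-373)) = 3080888491911/116449 - (-70297)/(150927 + 82060) = 3080888491911/116449 - (-70297)/232987 = 3080888491911/116449 - 1*(-70297/232987) = 3080888491911/116449 + 70297/232987 = 717806975250883510/27131103163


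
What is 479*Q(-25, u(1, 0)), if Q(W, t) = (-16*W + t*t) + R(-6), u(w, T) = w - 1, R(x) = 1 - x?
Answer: 194953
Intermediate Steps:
u(w, T) = -1 + w
Q(W, t) = 7 + t**2 - 16*W (Q(W, t) = (-16*W + t*t) + (1 - 1*(-6)) = (-16*W + t**2) + (1 + 6) = (t**2 - 16*W) + 7 = 7 + t**2 - 16*W)
479*Q(-25, u(1, 0)) = 479*(7 + (-1 + 1)**2 - 16*(-25)) = 479*(7 + 0**2 + 400) = 479*(7 + 0 + 400) = 479*407 = 194953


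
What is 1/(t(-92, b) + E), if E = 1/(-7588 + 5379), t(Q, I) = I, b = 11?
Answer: 2209/24298 ≈ 0.090913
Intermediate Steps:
E = -1/2209 (E = 1/(-2209) = -1/2209 ≈ -0.00045269)
1/(t(-92, b) + E) = 1/(11 - 1/2209) = 1/(24298/2209) = 2209/24298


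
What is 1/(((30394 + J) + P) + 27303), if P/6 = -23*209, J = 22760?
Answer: 1/51615 ≈ 1.9374e-5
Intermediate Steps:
P = -28842 (P = 6*(-23*209) = 6*(-4807) = -28842)
1/(((30394 + J) + P) + 27303) = 1/(((30394 + 22760) - 28842) + 27303) = 1/((53154 - 28842) + 27303) = 1/(24312 + 27303) = 1/51615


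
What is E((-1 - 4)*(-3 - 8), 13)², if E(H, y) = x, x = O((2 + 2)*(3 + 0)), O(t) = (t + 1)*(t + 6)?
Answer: 54756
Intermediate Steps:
O(t) = (1 + t)*(6 + t)
x = 234 (x = 6 + ((2 + 2)*(3 + 0))² + 7*((2 + 2)*(3 + 0)) = 6 + (4*3)² + 7*(4*3) = 6 + 12² + 7*12 = 6 + 144 + 84 = 234)
E(H, y) = 234
E((-1 - 4)*(-3 - 8), 13)² = 234² = 54756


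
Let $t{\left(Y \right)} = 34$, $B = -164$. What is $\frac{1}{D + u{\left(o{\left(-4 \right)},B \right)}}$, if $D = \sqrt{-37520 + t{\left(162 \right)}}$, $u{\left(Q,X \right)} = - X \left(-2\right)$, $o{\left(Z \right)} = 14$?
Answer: $- \frac{164}{72535} - \frac{i \sqrt{37486}}{145070} \approx -0.002261 - 0.0013346 i$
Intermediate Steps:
$u{\left(Q,X \right)} = 2 X$
$D = i \sqrt{37486}$ ($D = \sqrt{-37520 + 34} = \sqrt{-37486} = i \sqrt{37486} \approx 193.61 i$)
$\frac{1}{D + u{\left(o{\left(-4 \right)},B \right)}} = \frac{1}{i \sqrt{37486} + 2 \left(-164\right)} = \frac{1}{i \sqrt{37486} - 328} = \frac{1}{-328 + i \sqrt{37486}}$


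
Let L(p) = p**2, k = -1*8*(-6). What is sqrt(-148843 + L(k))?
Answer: I*sqrt(146539) ≈ 382.8*I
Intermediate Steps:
k = 48 (k = -8*(-6) = 48)
sqrt(-148843 + L(k)) = sqrt(-148843 + 48**2) = sqrt(-148843 + 2304) = sqrt(-146539) = I*sqrt(146539)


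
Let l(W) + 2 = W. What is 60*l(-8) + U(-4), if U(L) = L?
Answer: -604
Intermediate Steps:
l(W) = -2 + W
60*l(-8) + U(-4) = 60*(-2 - 8) - 4 = 60*(-10) - 4 = -600 - 4 = -604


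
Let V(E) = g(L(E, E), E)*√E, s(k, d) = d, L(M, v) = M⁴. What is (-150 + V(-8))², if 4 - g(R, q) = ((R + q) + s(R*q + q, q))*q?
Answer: -8525023388 - 19586400*I*√2 ≈ -8.525e+9 - 2.7699e+7*I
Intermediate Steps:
g(R, q) = 4 - q*(R + 2*q) (g(R, q) = 4 - ((R + q) + q)*q = 4 - (R + 2*q)*q = 4 - q*(R + 2*q))
V(E) = √E*(4 - E⁵ - 2*E²) (V(E) = (4 - 2*E² - E⁴*E)*√E = (4 - 2*E² - E⁵)*√E = (4 - E⁵ - 2*E²)*√E = √E*(4 - E⁵ - 2*E²))
(-150 + V(-8))² = (-150 + √(-8)*(4 - 1*(-8)⁵ - 2*(-8)²))² = (-150 + (2*I*√2)*(4 - 1*(-32768) - 2*64))² = (-150 + (2*I*√2)*(4 + 32768 - 128))² = (-150 + (2*I*√2)*32644)² = (-150 + 65288*I*√2)²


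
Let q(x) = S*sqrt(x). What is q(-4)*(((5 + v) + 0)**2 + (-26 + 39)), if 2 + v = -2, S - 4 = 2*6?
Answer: 448*I ≈ 448.0*I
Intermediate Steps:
S = 16 (S = 4 + 2*6 = 4 + 12 = 16)
v = -4 (v = -2 - 2 = -4)
q(x) = 16*sqrt(x)
q(-4)*(((5 + v) + 0)**2 + (-26 + 39)) = (16*sqrt(-4))*(((5 - 4) + 0)**2 + (-26 + 39)) = (16*(2*I))*((1 + 0)**2 + 13) = (32*I)*(1**2 + 13) = (32*I)*(1 + 13) = (32*I)*14 = 448*I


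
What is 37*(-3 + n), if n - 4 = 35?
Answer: 1332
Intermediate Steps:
n = 39 (n = 4 + 35 = 39)
37*(-3 + n) = 37*(-3 + 39) = 37*36 = 1332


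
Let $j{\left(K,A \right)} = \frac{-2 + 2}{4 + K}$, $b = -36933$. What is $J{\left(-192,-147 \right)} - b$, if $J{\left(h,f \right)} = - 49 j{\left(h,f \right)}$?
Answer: $36933$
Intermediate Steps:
$j{\left(K,A \right)} = 0$ ($j{\left(K,A \right)} = \frac{0}{4 + K} = 0$)
$J{\left(h,f \right)} = 0$ ($J{\left(h,f \right)} = \left(-49\right) 0 = 0$)
$J{\left(-192,-147 \right)} - b = 0 - -36933 = 0 + 36933 = 36933$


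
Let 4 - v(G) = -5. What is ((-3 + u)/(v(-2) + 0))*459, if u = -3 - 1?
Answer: -357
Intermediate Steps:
v(G) = 9 (v(G) = 4 - 1*(-5) = 4 + 5 = 9)
u = -4
((-3 + u)/(v(-2) + 0))*459 = ((-3 - 4)/(9 + 0))*459 = -7/9*459 = -357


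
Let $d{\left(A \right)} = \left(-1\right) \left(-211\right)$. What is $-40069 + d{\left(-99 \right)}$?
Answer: $-39858$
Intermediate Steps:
$d{\left(A \right)} = 211$
$-40069 + d{\left(-99 \right)} = -40069 + 211 = -39858$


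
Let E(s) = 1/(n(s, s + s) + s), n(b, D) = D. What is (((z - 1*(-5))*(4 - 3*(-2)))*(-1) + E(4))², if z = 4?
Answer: 1164241/144 ≈ 8085.0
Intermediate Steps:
E(s) = 1/(3*s) (E(s) = 1/((s + s) + s) = 1/(2*s + s) = 1/(3*s))
(((z - 1*(-5))*(4 - 3*(-2)))*(-1) + E(4))² = (((4 - 1*(-5))*(4 - 3*(-2)))*(-1) + (⅓)/4)² = (((4 + 5)*(4 + 6))*(-1) + (⅓)*(¼))² = ((9*10)*(-1) + 1/12)² = (90*(-1) + 1/12)² = (-90 + 1/12)² = (-1079/12)² = 1164241/144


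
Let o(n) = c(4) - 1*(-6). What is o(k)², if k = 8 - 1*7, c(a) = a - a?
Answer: 36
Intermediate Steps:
c(a) = 0
k = 1 (k = 8 - 7 = 1)
o(n) = 6 (o(n) = 0 - 1*(-6) = 0 + 6 = 6)
o(k)² = 6² = 36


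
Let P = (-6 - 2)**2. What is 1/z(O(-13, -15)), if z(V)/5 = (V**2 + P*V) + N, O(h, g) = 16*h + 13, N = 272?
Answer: 1/129085 ≈ 7.7468e-6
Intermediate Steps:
O(h, g) = 13 + 16*h
P = 64 (P = (-8)**2 = 64)
z(V) = 1360 + 5*V**2 + 320*V (z(V) = 5*((V**2 + 64*V) + 272) = 5*(272 + V**2 + 64*V) = 1360 + 5*V**2 + 320*V)
1/z(O(-13, -15)) = 1/(1360 + 5*(13 + 16*(-13))**2 + 320*(13 + 16*(-13))) = 1/(1360 + 5*(13 - 208)**2 + 320*(13 - 208)) = 1/(1360 + 5*(-195)**2 + 320*(-195)) = 1/(1360 + 5*38025 - 62400) = 1/(1360 + 190125 - 62400) = 1/129085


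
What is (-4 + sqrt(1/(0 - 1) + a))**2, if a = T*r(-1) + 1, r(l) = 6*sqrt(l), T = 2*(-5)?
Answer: 4*(2 + sqrt(15)*(-I)**(5/2))**2 ≈ -27.818 - 16.182*I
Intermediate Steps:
T = -10
a = 1 - 60*I (a = -60*sqrt(-1) + 1 = -60*I + 1 = 1 - 60*I ≈ 1.0 - 60.0*I)
(-4 + sqrt(1/(0 - 1) + a))**2 = (-4 + sqrt(1/(0 - 1) + (1 - 60*I)))**2 = (-4 + sqrt(1/(-1) + (1 - 60*I)))**2 = (-4 + sqrt(-1 + (1 - 60*I)))**2 = (-4 + sqrt(-60*I))**2 = (-4 + 2*sqrt(15)*sqrt(-I))**2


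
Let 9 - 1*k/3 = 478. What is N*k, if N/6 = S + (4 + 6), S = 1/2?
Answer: -88641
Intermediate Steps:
k = -1407 (k = 27 - 3*478 = 27 - 1434 = -1407)
S = 1/2 ≈ 0.50000
N = 63 (N = 6*(1/2 + (4 + 6)) = 6*(1/2 + 10) = 6*(21/2) = 63)
N*k = 63*(-1407) = -88641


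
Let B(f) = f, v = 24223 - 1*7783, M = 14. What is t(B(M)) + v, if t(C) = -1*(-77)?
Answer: 16517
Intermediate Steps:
v = 16440 (v = 24223 - 7783 = 16440)
t(C) = 77
t(B(M)) + v = 77 + 16440 = 16517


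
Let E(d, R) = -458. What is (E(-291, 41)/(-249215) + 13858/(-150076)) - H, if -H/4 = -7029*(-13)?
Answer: 6835215446953029/18700595170 ≈ 3.6551e+5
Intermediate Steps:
H = -365508 (H = -(-28116)*(-13) = -4*91377 = -365508)
(E(-291, 41)/(-249215) + 13858/(-150076)) - H = (-458/(-249215) + 13858/(-150076)) - 1*(-365508) = (-458*(-1/249215) + 13858*(-1/150076)) + 365508 = (458/249215 - 6929/75038) + 365508 = -1692443331/18700595170 + 365508 = 6835215446953029/18700595170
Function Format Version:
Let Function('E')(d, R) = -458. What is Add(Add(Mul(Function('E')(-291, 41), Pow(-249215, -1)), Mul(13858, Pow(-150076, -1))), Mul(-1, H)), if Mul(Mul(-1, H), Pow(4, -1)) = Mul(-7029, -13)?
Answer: Rational(6835215446953029, 18700595170) ≈ 3.6551e+5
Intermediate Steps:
H = -365508 (H = Mul(-4, Mul(-7029, -13)) = Mul(-4, 91377) = -365508)
Add(Add(Mul(Function('E')(-291, 41), Pow(-249215, -1)), Mul(13858, Pow(-150076, -1))), Mul(-1, H)) = Add(Add(Mul(-458, Pow(-249215, -1)), Mul(13858, Pow(-150076, -1))), Mul(-1, -365508)) = Add(Add(Mul(-458, Rational(-1, 249215)), Mul(13858, Rational(-1, 150076))), 365508) = Add(Add(Rational(458, 249215), Rational(-6929, 75038)), 365508) = Add(Rational(-1692443331, 18700595170), 365508) = Rational(6835215446953029, 18700595170)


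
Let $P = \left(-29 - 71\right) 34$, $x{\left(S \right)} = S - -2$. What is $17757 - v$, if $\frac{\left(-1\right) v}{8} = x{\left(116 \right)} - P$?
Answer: $45901$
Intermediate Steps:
$x{\left(S \right)} = 2 + S$ ($x{\left(S \right)} = S + 2 = 2 + S$)
$P = -3400$ ($P = \left(-100\right) 34 = -3400$)
$v = -28144$ ($v = - 8 \left(\left(2 + 116\right) - -3400\right) = - 8 \left(118 + 3400\right) = \left(-8\right) 3518 = -28144$)
$17757 - v = 17757 - -28144 = 17757 + 28144 = 45901$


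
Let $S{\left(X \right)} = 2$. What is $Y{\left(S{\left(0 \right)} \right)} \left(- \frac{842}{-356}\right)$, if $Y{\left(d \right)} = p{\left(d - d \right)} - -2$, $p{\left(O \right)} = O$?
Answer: $\frac{421}{89} \approx 4.7303$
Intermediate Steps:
$Y{\left(d \right)} = 2$ ($Y{\left(d \right)} = \left(d - d\right) - -2 = 0 + 2 = 2$)
$Y{\left(S{\left(0 \right)} \right)} \left(- \frac{842}{-356}\right) = 2 \left(- \frac{842}{-356}\right) = 2 \left(\left(-842\right) \left(- \frac{1}{356}\right)\right) = 2 \cdot \frac{421}{178} = \frac{421}{89}$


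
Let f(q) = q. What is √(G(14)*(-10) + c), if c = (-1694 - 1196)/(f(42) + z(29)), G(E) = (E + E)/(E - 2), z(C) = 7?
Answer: 110*I*√3/21 ≈ 9.0726*I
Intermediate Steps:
G(E) = 2*E/(-2 + E) (G(E) = (2*E)/(-2 + E) = 2*E/(-2 + E))
c = -2890/49 (c = (-1694 - 1196)/(42 + 7) = -2890/49 ≈ -58.980)
√(G(14)*(-10) + c) = √((2*14/(-2 + 14))*(-10) - 2890/49) = √((2*14/12)*(-10) - 2890/49) = √((2*14*(1/12))*(-10) - 2890/49) = √((7/3)*(-10) - 2890/49) = √(-70/3 - 2890/49) = √(-12100/147) = 110*I*√3/21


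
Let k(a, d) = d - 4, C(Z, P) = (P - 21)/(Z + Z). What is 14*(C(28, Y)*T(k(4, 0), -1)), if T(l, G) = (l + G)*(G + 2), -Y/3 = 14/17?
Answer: 1995/68 ≈ 29.338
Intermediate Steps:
Y = -42/17 ≈ -2.4706
C(Z, P) = (-21 + P)/(2*Z) (C(Z, P) = (-21 + P)/((2*Z)) = (-21 + P)*(1/(2*Z)) = (-21 + P)/(2*Z))
k(a, d) = -4 + d
T(l, G) = (2 + G)*(G + l) (T(l, G) = (G + l)*(2 + G) = (2 + G)*(G + l))
14*(C(28, Y)*T(k(4, 0), -1)) = 14*(((½)*(-21 - 42/17)/28)*((-1)² + 2*(-1) + 2*(-4 + 0) - (-4 + 0))) = 14*(((½)*(1/28)*(-399/17))*(1 - 2 + 2*(-4) - 1*(-4))) = 14*(-57*(1 - 2 - 8 + 4)/136) = 14*(-57/136*(-5)) = 14*(285/136) = 1995/68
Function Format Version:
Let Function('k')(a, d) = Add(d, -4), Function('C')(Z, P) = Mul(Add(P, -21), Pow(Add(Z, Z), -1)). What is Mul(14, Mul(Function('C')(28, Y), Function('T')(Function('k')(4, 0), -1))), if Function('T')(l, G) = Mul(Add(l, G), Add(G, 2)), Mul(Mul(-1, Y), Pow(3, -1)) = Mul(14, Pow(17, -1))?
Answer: Rational(1995, 68) ≈ 29.338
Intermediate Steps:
Y = Rational(-42, 17) (Y = Mul(-3, Mul(14, Pow(17, -1))) = Mul(-3, Mul(14, Rational(1, 17))) = Mul(-3, Rational(14, 17)) = Rational(-42, 17) ≈ -2.4706)
Function('C')(Z, P) = Mul(Rational(1, 2), Pow(Z, -1), Add(-21, P)) (Function('C')(Z, P) = Mul(Add(-21, P), Pow(Mul(2, Z), -1)) = Mul(Add(-21, P), Mul(Rational(1, 2), Pow(Z, -1))) = Mul(Rational(1, 2), Pow(Z, -1), Add(-21, P)))
Function('k')(a, d) = Add(-4, d)
Function('T')(l, G) = Mul(Add(2, G), Add(G, l)) (Function('T')(l, G) = Mul(Add(G, l), Add(2, G)) = Mul(Add(2, G), Add(G, l)))
Mul(14, Mul(Function('C')(28, Y), Function('T')(Function('k')(4, 0), -1))) = Mul(14, Mul(Mul(Rational(1, 2), Pow(28, -1), Add(-21, Rational(-42, 17))), Add(Pow(-1, 2), Mul(2, -1), Mul(2, Add(-4, 0)), Mul(-1, Add(-4, 0))))) = Mul(14, Mul(Mul(Rational(1, 2), Rational(1, 28), Rational(-399, 17)), Add(1, -2, Mul(2, -4), Mul(-1, -4)))) = Mul(14, Mul(Rational(-57, 136), Add(1, -2, -8, 4))) = Mul(14, Mul(Rational(-57, 136), -5)) = Mul(14, Rational(285, 136)) = Rational(1995, 68)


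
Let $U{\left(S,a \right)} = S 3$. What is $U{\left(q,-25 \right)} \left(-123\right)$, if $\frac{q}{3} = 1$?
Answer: $-1107$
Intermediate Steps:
$q = 3$ ($q = 3 \cdot 1 = 3$)
$U{\left(S,a \right)} = 3 S$
$U{\left(q,-25 \right)} \left(-123\right) = 3 \cdot 3 \left(-123\right) = 9 \left(-123\right) = -1107$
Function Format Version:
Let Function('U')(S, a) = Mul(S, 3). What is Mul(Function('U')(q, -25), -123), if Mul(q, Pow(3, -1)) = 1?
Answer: -1107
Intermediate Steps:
q = 3 (q = Mul(3, 1) = 3)
Function('U')(S, a) = Mul(3, S)
Mul(Function('U')(q, -25), -123) = Mul(Mul(3, 3), -123) = Mul(9, -123) = -1107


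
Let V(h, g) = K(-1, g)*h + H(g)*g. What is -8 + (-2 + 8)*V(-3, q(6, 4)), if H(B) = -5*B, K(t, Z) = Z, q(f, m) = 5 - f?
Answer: -20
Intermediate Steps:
V(h, g) = -5*g**2 + g*h (V(h, g) = g*h + (-5*g)*g = g*h - 5*g**2 = -5*g**2 + g*h)
-8 + (-2 + 8)*V(-3, q(6, 4)) = -8 + (-2 + 8)*((5 - 1*6)*(-3 - 5*(5 - 1*6))) = -8 + 6*((5 - 6)*(-3 - 5*(5 - 6))) = -8 + 6*(-(-3 - 5*(-1))) = -8 + 6*(-(-3 + 5)) = -8 + 6*(-1*2) = -8 + 6*(-2) = -8 - 12 = -20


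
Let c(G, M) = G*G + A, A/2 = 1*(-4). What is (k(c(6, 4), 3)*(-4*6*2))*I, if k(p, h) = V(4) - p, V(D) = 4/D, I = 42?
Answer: 54432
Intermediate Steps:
A = -8 (A = 2*(1*(-4)) = 2*(-4) = -8)
c(G, M) = -8 + G**2 (c(G, M) = G*G - 8 = G**2 - 8 = -8 + G**2)
k(p, h) = 1 - p (k(p, h) = 4/4 - p = 4*(1/4) - p = 1 - p)
(k(c(6, 4), 3)*(-4*6*2))*I = ((1 - (-8 + 6**2))*(-4*6*2))*42 = ((1 - (-8 + 36))*(-24*2))*42 = ((1 - 1*28)*(-48))*42 = ((1 - 28)*(-48))*42 = -27*(-48)*42 = 1296*42 = 54432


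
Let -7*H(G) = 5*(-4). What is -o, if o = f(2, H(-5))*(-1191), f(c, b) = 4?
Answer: 4764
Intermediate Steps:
H(G) = 20/7 (H(G) = -5*(-4)/7 = -⅐*(-20) = 20/7)
o = -4764 (o = 4*(-1191) = -4764)
-o = -1*(-4764) = 4764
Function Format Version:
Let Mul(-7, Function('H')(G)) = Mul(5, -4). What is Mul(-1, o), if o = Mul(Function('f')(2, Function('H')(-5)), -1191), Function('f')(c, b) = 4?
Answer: 4764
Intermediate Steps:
Function('H')(G) = Rational(20, 7) (Function('H')(G) = Mul(Rational(-1, 7), Mul(5, -4)) = Mul(Rational(-1, 7), -20) = Rational(20, 7))
o = -4764 (o = Mul(4, -1191) = -4764)
Mul(-1, o) = Mul(-1, -4764) = 4764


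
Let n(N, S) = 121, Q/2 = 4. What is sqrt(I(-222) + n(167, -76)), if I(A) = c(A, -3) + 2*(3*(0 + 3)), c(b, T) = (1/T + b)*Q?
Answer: I*sqrt(14757)/3 ≈ 40.493*I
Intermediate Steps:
Q = 8 (Q = 2*4 = 8)
c(b, T) = 8*b + 8/T (c(b, T) = (1/T + b)*8 = (b + 1/T)*8 = 8*b + 8/T)
I(A) = 46/3 + 8*A (I(A) = (8*A + 8/(-3)) + 2*(3*(0 + 3)) = (8*A + 8*(-1/3)) + 2*(3*3) = (8*A - 8/3) + 2*9 = (-8/3 + 8*A) + 18 = 46/3 + 8*A)
sqrt(I(-222) + n(167, -76)) = sqrt((46/3 + 8*(-222)) + 121) = sqrt((46/3 - 1776) + 121) = sqrt(-5282/3 + 121) = sqrt(-4919/3) = I*sqrt(14757)/3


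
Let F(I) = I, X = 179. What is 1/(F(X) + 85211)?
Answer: 1/85390 ≈ 1.1711e-5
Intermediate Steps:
1/(F(X) + 85211) = 1/(179 + 85211) = 1/85390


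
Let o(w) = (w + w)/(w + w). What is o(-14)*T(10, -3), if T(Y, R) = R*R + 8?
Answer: 17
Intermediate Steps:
o(w) = 1 (o(w) = (2*w)/((2*w)) = (2*w)*(1/(2*w)) = 1)
T(Y, R) = 8 + R² (T(Y, R) = R² + 8 = 8 + R²)
o(-14)*T(10, -3) = 1*(8 + (-3)²) = 1*(8 + 9) = 1*17 = 17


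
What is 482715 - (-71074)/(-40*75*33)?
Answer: 23894356963/49500 ≈ 4.8271e+5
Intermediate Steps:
482715 - (-71074)/(-40*75*33) = 482715 - (-71074)/((-3000*33)) = 482715 - (-71074)/(-99000) = 482715 - (-71074)*(-1)/99000 = 482715 - 1*35537/49500 = 482715 - 35537/49500 = 23894356963/49500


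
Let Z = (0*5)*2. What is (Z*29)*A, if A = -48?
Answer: 0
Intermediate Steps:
Z = 0 (Z = 0*2 = 0)
(Z*29)*A = (0*29)*(-48) = 0*(-48) = 0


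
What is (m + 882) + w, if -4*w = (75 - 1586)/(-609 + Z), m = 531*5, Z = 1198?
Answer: 8334683/2356 ≈ 3537.6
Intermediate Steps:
m = 2655
w = 1511/2356 (w = -(75 - 1586)/(4*(-609 + 1198)) = -(-1511)/(4*589) = -1/4*(-1511/589) = 1511/2356 ≈ 0.64134)
(m + 882) + w = (2655 + 882) + 1511/2356 = 3537 + 1511/2356 = 8334683/2356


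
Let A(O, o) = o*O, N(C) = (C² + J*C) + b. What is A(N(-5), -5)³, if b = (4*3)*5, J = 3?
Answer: -42875000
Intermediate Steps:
b = 60 (b = 12*5 = 60)
N(C) = 60 + C² + 3*C (N(C) = (C² + 3*C) + 60 = 60 + C² + 3*C)
A(O, o) = O*o
A(N(-5), -5)³ = ((60 + (-5)² + 3*(-5))*(-5))³ = ((60 + 25 - 15)*(-5))³ = (70*(-5))³ = (-350)³ = -42875000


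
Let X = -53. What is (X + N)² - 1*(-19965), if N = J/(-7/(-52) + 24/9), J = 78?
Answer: 3933542134/190969 ≈ 20598.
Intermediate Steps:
N = 12168/437 (N = 78/(-7/(-52) + 24/9) = 78/(-7*(-1/52) + 24*(⅑)) = 78/(7/52 + 8/3) = 78/(437/156) = 78*(156/437) = 12168/437 ≈ 27.844)
(X + N)² - 1*(-19965) = (-53 + 12168/437)² - 1*(-19965) = (-10993/437)² + 19965 = 120846049/190969 + 19965 = 3933542134/190969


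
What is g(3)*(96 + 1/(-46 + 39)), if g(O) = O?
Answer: 2013/7 ≈ 287.57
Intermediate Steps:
g(3)*(96 + 1/(-46 + 39)) = 3*(96 + 1/(-46 + 39)) = 3*(96 + 1/(-7)) = 3*(96 - ⅐) = 3*(671/7) = 2013/7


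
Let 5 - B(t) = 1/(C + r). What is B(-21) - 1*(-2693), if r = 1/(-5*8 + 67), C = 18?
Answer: 1313899/487 ≈ 2697.9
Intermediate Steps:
r = 1/27 (r = 1/(-40 + 67) = 1/27 ≈ 0.037037)
B(t) = 2408/487 (B(t) = 5 - 1/(18 + 1/27) = 5 - 1/487/27 = 5 - 1*27/487 = 5 - 27/487 = 2408/487)
B(-21) - 1*(-2693) = 2408/487 - 1*(-2693) = 2408/487 + 2693 = 1313899/487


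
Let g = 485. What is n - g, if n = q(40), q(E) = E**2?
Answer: 1115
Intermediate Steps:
n = 1600 (n = 40**2 = 1600)
n - g = 1600 - 1*485 = 1600 - 485 = 1115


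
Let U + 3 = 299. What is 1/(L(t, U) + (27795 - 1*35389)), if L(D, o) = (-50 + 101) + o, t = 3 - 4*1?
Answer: -1/7247 ≈ -0.00013799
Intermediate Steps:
U = 296 (U = -3 + 299 = 296)
t = -1 (t = 3 - 4 = -1)
L(D, o) = 51 + o
1/(L(t, U) + (27795 - 1*35389)) = 1/((51 + 296) + (27795 - 1*35389)) = 1/(347 + (27795 - 35389)) = 1/(347 - 7594) = 1/(-7247) = -1/7247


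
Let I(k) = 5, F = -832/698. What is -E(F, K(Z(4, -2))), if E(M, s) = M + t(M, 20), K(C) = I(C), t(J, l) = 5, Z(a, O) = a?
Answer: -1329/349 ≈ -3.8080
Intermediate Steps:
F = -416/349 (F = -832*1/698 = -416/349 ≈ -1.1920)
K(C) = 5
E(M, s) = 5 + M (E(M, s) = M + 5 = 5 + M)
-E(F, K(Z(4, -2))) = -(5 - 416/349) = -1*1329/349 = -1329/349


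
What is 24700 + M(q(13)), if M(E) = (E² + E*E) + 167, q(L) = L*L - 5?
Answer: 78659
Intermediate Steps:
q(L) = -5 + L² (q(L) = L² - 5 = -5 + L²)
M(E) = 167 + 2*E² (M(E) = (E² + E²) + 167 = 2*E² + 167 = 167 + 2*E²)
24700 + M(q(13)) = 24700 + (167 + 2*(-5 + 13²)²) = 24700 + (167 + 2*(-5 + 169)²) = 24700 + (167 + 2*164²) = 24700 + (167 + 2*26896) = 24700 + (167 + 53792) = 24700 + 53959 = 78659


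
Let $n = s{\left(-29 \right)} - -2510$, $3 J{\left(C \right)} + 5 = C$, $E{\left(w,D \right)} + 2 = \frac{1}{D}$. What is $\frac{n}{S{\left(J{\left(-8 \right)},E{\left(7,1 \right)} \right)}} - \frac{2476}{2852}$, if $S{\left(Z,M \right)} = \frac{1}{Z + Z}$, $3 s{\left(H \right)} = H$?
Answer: $- \frac{139059109}{6417} \approx -21670.0$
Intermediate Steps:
$s{\left(H \right)} = \frac{H}{3}$
$E{\left(w,D \right)} = -2 + \frac{1}{D}$
$J{\left(C \right)} = - \frac{5}{3} + \frac{C}{3}$
$S{\left(Z,M \right)} = \frac{1}{2 Z}$
$n = \frac{7501}{3}$ ($n = \frac{1}{3} \left(-29\right) - -2510 = - \frac{29}{3} + 2510 = \frac{7501}{3} \approx 2500.3$)
$\frac{n}{S{\left(J{\left(-8 \right)},E{\left(7,1 \right)} \right)}} - \frac{2476}{2852} = \frac{7501}{3 \frac{1}{2 \left(- \frac{5}{3} + \frac{1}{3} \left(-8\right)\right)}} - \frac{2476}{2852} = \frac{7501}{3 \frac{1}{2 \left(- \frac{5}{3} - \frac{8}{3}\right)}} - \frac{619}{713} = \frac{7501}{3 \frac{1}{2 \left(- \frac{13}{3}\right)}} - \frac{619}{713} = \frac{7501}{3 \cdot \frac{1}{2} \left(- \frac{3}{13}\right)} - \frac{619}{713} = \frac{7501}{3 \left(- \frac{3}{26}\right)} - \frac{619}{713} = \frac{7501}{3} \left(- \frac{26}{3}\right) - \frac{619}{713} = - \frac{195026}{9} - \frac{619}{713} = - \frac{139059109}{6417}$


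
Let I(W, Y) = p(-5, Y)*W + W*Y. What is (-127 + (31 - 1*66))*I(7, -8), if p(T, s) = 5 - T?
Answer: -2268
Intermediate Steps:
I(W, Y) = 10*W + W*Y (I(W, Y) = (5 - 1*(-5))*W + W*Y = (5 + 5)*W + W*Y = 10*W + W*Y)
(-127 + (31 - 1*66))*I(7, -8) = (-127 + (31 - 1*66))*(7*(10 - 8)) = (-127 + (31 - 66))*(7*2) = (-127 - 35)*14 = -162*14 = -2268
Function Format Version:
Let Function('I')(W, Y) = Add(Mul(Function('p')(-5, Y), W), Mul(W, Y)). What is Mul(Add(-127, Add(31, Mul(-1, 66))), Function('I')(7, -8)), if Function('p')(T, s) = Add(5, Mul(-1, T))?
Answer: -2268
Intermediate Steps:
Function('I')(W, Y) = Add(Mul(10, W), Mul(W, Y)) (Function('I')(W, Y) = Add(Mul(Add(5, Mul(-1, -5)), W), Mul(W, Y)) = Add(Mul(Add(5, 5), W), Mul(W, Y)) = Add(Mul(10, W), Mul(W, Y)))
Mul(Add(-127, Add(31, Mul(-1, 66))), Function('I')(7, -8)) = Mul(Add(-127, Add(31, Mul(-1, 66))), Mul(7, Add(10, -8))) = Mul(Add(-127, Add(31, -66)), Mul(7, 2)) = Mul(Add(-127, -35), 14) = Mul(-162, 14) = -2268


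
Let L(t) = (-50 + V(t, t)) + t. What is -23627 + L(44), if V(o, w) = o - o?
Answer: -23633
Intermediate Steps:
V(o, w) = 0
L(t) = -50 + t (L(t) = (-50 + 0) + t = -50 + t)
-23627 + L(44) = -23627 + (-50 + 44) = -23627 - 6 = -23633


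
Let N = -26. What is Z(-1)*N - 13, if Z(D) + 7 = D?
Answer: 195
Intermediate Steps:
Z(D) = -7 + D
Z(-1)*N - 13 = (-7 - 1)*(-26) - 13 = -8*(-26) - 13 = 208 - 13 = 195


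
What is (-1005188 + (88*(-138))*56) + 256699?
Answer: -1428553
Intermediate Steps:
(-1005188 + (88*(-138))*56) + 256699 = (-1005188 - 12144*56) + 256699 = (-1005188 - 680064) + 256699 = -1685252 + 256699 = -1428553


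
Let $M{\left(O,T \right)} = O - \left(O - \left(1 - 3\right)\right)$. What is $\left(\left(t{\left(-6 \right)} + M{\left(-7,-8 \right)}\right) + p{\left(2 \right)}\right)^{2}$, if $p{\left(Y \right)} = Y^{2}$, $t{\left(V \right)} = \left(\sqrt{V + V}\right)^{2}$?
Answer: $100$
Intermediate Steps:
$M{\left(O,T \right)} = -2$ ($M{\left(O,T \right)} = O - \left(O - -2\right) = O - \left(O + 2\right) = O - \left(2 + O\right) = -2$)
$t{\left(V \right)} = 2 V$ ($t{\left(V \right)} = \left(\sqrt{2 V}\right)^{2} = \left(\sqrt{2} \sqrt{V}\right)^{2} = 2 V$)
$\left(\left(t{\left(-6 \right)} + M{\left(-7,-8 \right)}\right) + p{\left(2 \right)}\right)^{2} = \left(\left(2 \left(-6\right) - 2\right) + 2^{2}\right)^{2} = \left(\left(-12 - 2\right) + 4\right)^{2} = \left(-14 + 4\right)^{2} = \left(-10\right)^{2} = 100$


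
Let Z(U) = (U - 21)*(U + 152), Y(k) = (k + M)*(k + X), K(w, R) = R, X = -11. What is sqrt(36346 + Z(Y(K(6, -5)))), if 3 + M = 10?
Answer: sqrt(29986) ≈ 173.16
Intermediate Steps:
M = 7 (M = -3 + 10 = 7)
Y(k) = (-11 + k)*(7 + k) (Y(k) = (k + 7)*(k - 11) = (7 + k)*(-11 + k) = (-11 + k)*(7 + k))
Z(U) = (-21 + U)*(152 + U)
sqrt(36346 + Z(Y(K(6, -5)))) = sqrt(36346 + (-3192 + (-77 + (-5)**2 - 4*(-5))**2 + 131*(-77 + (-5)**2 - 4*(-5)))) = sqrt(36346 + (-3192 + (-77 + 25 + 20)**2 + 131*(-77 + 25 + 20))) = sqrt(36346 + (-3192 + (-32)**2 + 131*(-32))) = sqrt(36346 + (-3192 + 1024 - 4192)) = sqrt(36346 - 6360) = sqrt(29986)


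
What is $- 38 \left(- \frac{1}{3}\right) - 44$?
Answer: $- \frac{94}{3} \approx -31.333$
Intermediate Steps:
$- 38 \left(- \frac{1}{3}\right) - 44 = - 38 \left(\left(-1\right) \frac{1}{3}\right) - 44 = \left(-38\right) \left(- \frac{1}{3}\right) - 44 = \frac{38}{3} - 44 = - \frac{94}{3}$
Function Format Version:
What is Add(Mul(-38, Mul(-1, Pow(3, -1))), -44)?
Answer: Rational(-94, 3) ≈ -31.333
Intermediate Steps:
Add(Mul(-38, Mul(-1, Pow(3, -1))), -44) = Add(Mul(-38, Mul(-1, Rational(1, 3))), -44) = Add(Mul(-38, Rational(-1, 3)), -44) = Add(Rational(38, 3), -44) = Rational(-94, 3)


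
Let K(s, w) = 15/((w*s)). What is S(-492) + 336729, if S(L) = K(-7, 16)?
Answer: 37713633/112 ≈ 3.3673e+5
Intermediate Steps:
K(s, w) = 15/(s*w) (K(s, w) = 15/((s*w)) = 15*(1/(s*w)) = 15/(s*w))
S(L) = -15/112 (S(L) = 15/(-7*16) = 15*(-⅐)*(1/16) = -15/112)
S(-492) + 336729 = -15/112 + 336729 = 37713633/112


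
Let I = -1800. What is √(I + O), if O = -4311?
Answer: 3*I*√679 ≈ 78.173*I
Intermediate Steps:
√(I + O) = √(-1800 - 4311) = √(-6111) = 3*I*√679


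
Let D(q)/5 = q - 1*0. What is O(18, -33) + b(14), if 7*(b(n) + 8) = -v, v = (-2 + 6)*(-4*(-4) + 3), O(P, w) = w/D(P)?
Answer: -4037/210 ≈ -19.224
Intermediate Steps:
D(q) = 5*q (D(q) = 5*(q - 1*0) = 5*(q + 0) = 5*q)
O(P, w) = w/(5*P) (O(P, w) = w/((5*P)) = w*(1/(5*P)) = w/(5*P))
v = 76 (v = 4*(16 + 3) = 4*19 = 76)
b(n) = -132/7 (b(n) = -8 + (-1*76)/7 = -8 + (⅐)*(-76) = -8 - 76/7 = -132/7)
O(18, -33) + b(14) = (⅕)*(-33)/18 - 132/7 = (⅕)*(-33)*(1/18) - 132/7 = -11/30 - 132/7 = -4037/210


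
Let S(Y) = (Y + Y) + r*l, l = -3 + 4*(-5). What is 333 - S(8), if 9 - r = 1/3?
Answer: 1549/3 ≈ 516.33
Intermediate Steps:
r = 26/3 (r = 9 - 1/3 = 9 - 1*⅓ = 9 - ⅓ = 26/3 ≈ 8.6667)
l = -23 (l = -3 - 20 = -23)
S(Y) = -598/3 + 2*Y (S(Y) = (Y + Y) + (26/3)*(-23) = 2*Y - 598/3 = -598/3 + 2*Y)
333 - S(8) = 333 - (-598/3 + 2*8) = 333 - (-598/3 + 16) = 333 - 1*(-550/3) = 333 + 550/3 = 1549/3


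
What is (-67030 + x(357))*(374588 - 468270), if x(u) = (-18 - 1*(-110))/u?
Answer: 2241774473476/357 ≈ 6.2795e+9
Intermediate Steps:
x(u) = 92/u (x(u) = (-18 + 110)/u = 92/u)
(-67030 + x(357))*(374588 - 468270) = (-67030 + 92/357)*(374588 - 468270) = (-67030 + 92*(1/357))*(-93682) = (-67030 + 92/357)*(-93682) = -23929618/357*(-93682) = 2241774473476/357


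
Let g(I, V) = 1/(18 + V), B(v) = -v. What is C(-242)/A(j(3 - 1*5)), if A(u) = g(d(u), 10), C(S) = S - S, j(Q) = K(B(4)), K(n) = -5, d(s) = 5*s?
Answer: 0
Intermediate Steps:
j(Q) = -5
C(S) = 0
A(u) = 1/28 (A(u) = 1/(18 + 10) = 1/28)
C(-242)/A(j(3 - 1*5)) = 0/(1/28) = 0*28 = 0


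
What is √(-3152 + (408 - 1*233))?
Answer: I*√2977 ≈ 54.562*I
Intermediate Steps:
√(-3152 + (408 - 1*233)) = √(-3152 + (408 - 233)) = √(-3152 + 175) = √(-2977) = I*√2977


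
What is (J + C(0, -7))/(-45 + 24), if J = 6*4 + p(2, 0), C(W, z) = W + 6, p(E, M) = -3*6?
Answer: -4/7 ≈ -0.57143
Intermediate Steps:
p(E, M) = -18
C(W, z) = 6 + W
J = 6 (J = 6*4 - 18 = 24 - 18 = 6)
(J + C(0, -7))/(-45 + 24) = (6 + (6 + 0))/(-45 + 24) = (6 + 6)/(-21) = 12*(-1/21) = -4/7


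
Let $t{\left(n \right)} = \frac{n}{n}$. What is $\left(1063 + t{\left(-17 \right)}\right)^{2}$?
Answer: $1132096$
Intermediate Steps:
$t{\left(n \right)} = 1$
$\left(1063 + t{\left(-17 \right)}\right)^{2} = \left(1063 + 1\right)^{2} = 1064^{2} = 1132096$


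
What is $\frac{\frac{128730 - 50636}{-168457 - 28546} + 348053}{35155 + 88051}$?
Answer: $\frac{68567407065}{24271951618} \approx 2.825$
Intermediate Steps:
$\frac{\frac{128730 - 50636}{-168457 - 28546} + 348053}{35155 + 88051} = \frac{\frac{78094}{-197003} + 348053}{123206} = \left(78094 \left(- \frac{1}{197003}\right) + 348053\right) \frac{1}{123206} = \left(- \frac{78094}{197003} + 348053\right) \frac{1}{123206} = \frac{68567407065}{197003} \cdot \frac{1}{123206} = \frac{68567407065}{24271951618}$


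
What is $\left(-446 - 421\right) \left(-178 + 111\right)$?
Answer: $58089$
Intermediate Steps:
$\left(-446 - 421\right) \left(-178 + 111\right) = \left(-867\right) \left(-67\right) = 58089$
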